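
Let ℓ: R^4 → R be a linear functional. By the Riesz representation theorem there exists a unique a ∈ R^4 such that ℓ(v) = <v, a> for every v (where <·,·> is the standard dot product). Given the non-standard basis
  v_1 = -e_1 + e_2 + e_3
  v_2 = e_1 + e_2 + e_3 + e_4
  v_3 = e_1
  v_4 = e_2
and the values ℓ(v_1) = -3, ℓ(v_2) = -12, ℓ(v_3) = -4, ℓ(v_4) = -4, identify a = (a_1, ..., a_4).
a = (-4, -4, -3, -1)

Write a = (a_1, ..., a_4) in the standard basis. For each basis vector v_i, ℓ(v_i) = <v_i, a> is a linear equation in the a_j's. Collect the n equations into a matrix system V a = ℓ, where row i of V is v_i (expressed in the standard basis). Since V is invertible (lower-triangular with 1s on the diagonal, up to permutation), solve by back-substitution:
  V =
[[-1, 1, 1, 0],
 [1, 1, 1, 1],
 [1, 0, 0, 0],
 [0, 1, 0, 0]]
  V a = (-3, -12, -4, -4)
Solving gives a = (-4, -4, -3, -1).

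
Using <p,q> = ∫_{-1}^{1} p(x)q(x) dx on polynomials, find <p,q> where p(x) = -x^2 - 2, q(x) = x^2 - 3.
<p,q> = 184/15

Expand the product: p(x)·q(x) = -x^4 + x^2 + 6.
∫_{-1}^{1} of each monomial x^k gives [2/(k+1) if k even, 0 if k odd]. Integrating term-by-term (or equivalently evaluating the antiderivative F(x) = -x^5/5 + x^3/3 + 6*x at the endpoints):
  F(1) − F(−1) = 92/15 − (-92/15) = 184/15.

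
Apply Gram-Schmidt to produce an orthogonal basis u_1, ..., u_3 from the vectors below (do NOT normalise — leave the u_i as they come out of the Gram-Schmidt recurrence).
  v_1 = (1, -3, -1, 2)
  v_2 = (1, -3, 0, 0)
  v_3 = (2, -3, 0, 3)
Orthogonal basis:
  u_1 = (1, -3, -1, 2)
  u_2 = (1/3, -1, 2/3, -4/3)
  u_3 = (9/10, 3/10, 6/5, 3/5)

Apply the Gram-Schmidt recurrence
  u_1 = v_1
  u_i = v_i − Σ_{j<i} ((v_i · u_j) / (u_j · u_j)) · u_j.

Step by step this gives:
  u_1 = (1, -3, -1, 2)
  u_2 = (1/3, -1, 2/3, -4/3)
  u_3 = (9/10, 3/10, 6/5, 3/5)

Orthogonality check:
  u_2 · u_1 = 0 (should be 0)
  u_3 · u_1 = 0 (should be 0)
  u_3 · u_2 = 0 (should be 0)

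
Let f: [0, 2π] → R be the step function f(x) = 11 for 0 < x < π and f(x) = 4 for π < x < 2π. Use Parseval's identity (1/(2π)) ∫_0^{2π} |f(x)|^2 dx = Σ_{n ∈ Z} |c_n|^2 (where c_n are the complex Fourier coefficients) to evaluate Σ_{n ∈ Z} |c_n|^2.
Σ |c_n|^2 = 137/2

Parseval equates the L^2 energy of f (normalised by 1/(2π)) with the ℓ^2 sum of its Fourier coefficients: (1/(2π)) ∫_0^{2π} |f|^2 = Σ |c_n|^2.
Compute the left side: (1/(2π)) [∫_0^π 11^2 dx + ∫_π^{2π} 4^2 dx] = (1/(2π)) · (121π + 16π) = (121 + 16)/2 = 137/2.
So Σ_{n ∈ Z} |c_n|^2 = 137/2.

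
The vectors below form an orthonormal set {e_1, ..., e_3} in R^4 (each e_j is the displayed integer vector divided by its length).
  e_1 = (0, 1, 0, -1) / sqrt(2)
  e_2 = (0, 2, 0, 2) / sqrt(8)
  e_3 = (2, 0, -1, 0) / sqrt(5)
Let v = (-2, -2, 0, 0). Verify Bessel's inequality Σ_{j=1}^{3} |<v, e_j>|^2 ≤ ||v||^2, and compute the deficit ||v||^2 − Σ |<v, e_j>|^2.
Σ |<v, e_j>|^2 = 36/5; ||v||^2 = 8; deficit = 4/5

Write each e_j = u_j / sqrt(<u_j, u_j>) where u_j is the displayed integer vector. Then <v, e_j> = <v, u_j> / sqrt(<u_j, u_j>), so |<v, e_j>|^2 = <v, u_j>^2 / <u_j, u_j>.
Coefficients: <v, e_1> = -2/sqrt(2), <v, e_2> = -4/sqrt(8), <v, e_3> = -4/sqrt(5).
Square and sum: Σ |<v, e_j>|^2 = 36/5.
Compute ||v||^2 = v·v = 8.
Deficit = 8 − 36/5 = 4/5 ≥ 0, confirming Bessel's inequality. (The deficit equals ||v − Σ <v,e_j> e_j||^2, the squared distance from v to span{e_j}.)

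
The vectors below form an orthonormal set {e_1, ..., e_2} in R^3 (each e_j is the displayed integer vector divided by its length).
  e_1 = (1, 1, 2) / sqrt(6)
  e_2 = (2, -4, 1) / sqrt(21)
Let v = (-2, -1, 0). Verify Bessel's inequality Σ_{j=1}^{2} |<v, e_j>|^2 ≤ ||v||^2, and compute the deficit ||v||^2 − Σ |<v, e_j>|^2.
Σ |<v, e_j>|^2 = 3/2; ||v||^2 = 5; deficit = 7/2

Write each e_j = u_j / sqrt(<u_j, u_j>) where u_j is the displayed integer vector. Then <v, e_j> = <v, u_j> / sqrt(<u_j, u_j>), so |<v, e_j>|^2 = <v, u_j>^2 / <u_j, u_j>.
Coefficients: <v, e_1> = -3/sqrt(6), <v, e_2> = 0/sqrt(21).
Square and sum: Σ |<v, e_j>|^2 = 3/2.
Compute ||v||^2 = v·v = 5.
Deficit = 5 − 3/2 = 7/2 ≥ 0, confirming Bessel's inequality. (The deficit equals ||v − Σ <v,e_j> e_j||^2, the squared distance from v to span{e_j}.)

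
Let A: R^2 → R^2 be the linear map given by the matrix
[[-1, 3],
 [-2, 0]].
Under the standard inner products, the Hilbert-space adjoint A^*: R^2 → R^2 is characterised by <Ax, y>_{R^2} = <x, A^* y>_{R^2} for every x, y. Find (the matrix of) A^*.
A^* = A^T =
[[-1, -2],
 [3, 0]]

For real matrices with standard dot products, the defining identity <Ax, y> = <x, A^* y> gives (Ax)^T y = x^T (A^*) y, i.e. x^T A^T y = x^T (A^*) y. Since this holds for all x, y, we must have A^* = A^T. Therefore
A^* =
[[-1, -2],
 [3, 0]].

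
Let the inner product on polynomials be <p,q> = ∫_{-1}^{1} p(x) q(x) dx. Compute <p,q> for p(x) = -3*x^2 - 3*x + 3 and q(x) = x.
<p,q> = -2

Expand the product: p(x)·q(x) = -3*x^3 - 3*x^2 + 3*x.
∫_{-1}^{1} of each monomial x^k gives [2/(k+1) if k even, 0 if k odd]. Integrating term-by-term (or equivalently evaluating the antiderivative F(x) = -3*x^4/4 - x^3 + 3*x^2/2 at the endpoints):
  F(1) − F(−1) = -1/4 − (7/4) = -2.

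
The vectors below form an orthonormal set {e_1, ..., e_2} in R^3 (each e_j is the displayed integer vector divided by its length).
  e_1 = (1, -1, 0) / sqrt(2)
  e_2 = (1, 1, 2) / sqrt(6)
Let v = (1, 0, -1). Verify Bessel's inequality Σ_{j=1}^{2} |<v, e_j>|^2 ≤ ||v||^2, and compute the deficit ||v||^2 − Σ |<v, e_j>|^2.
Σ |<v, e_j>|^2 = 2/3; ||v||^2 = 2; deficit = 4/3

Write each e_j = u_j / sqrt(<u_j, u_j>) where u_j is the displayed integer vector. Then <v, e_j> = <v, u_j> / sqrt(<u_j, u_j>), so |<v, e_j>|^2 = <v, u_j>^2 / <u_j, u_j>.
Coefficients: <v, e_1> = 1/sqrt(2), <v, e_2> = -1/sqrt(6).
Square and sum: Σ |<v, e_j>|^2 = 2/3.
Compute ||v||^2 = v·v = 2.
Deficit = 2 − 2/3 = 4/3 ≥ 0, confirming Bessel's inequality. (The deficit equals ||v − Σ <v,e_j> e_j||^2, the squared distance from v to span{e_j}.)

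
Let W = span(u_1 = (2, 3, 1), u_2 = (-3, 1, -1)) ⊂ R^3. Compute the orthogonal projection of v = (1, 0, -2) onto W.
proj_W(v) = (17/69, -13/69, 5/69)

Set up U = [u_1 | ... | u_2] ∈ R^(3×2). The projector onto W = col(U) is P = U (U^T U)^(-1) U^T.
Compute U^T U =
  [14, -4]
  [-4, 11],
and U^T v = (0, -1).
Solve U^T U · c = U^T v for the coefficients: c = (-2/69, -7/69). The projection is proj_W(v) = U c.
Check: (v - proj_W(v)) · u_1 = 0  (should be 0).
Check: (v - proj_W(v)) · u_2 = 0  (should be 0).
Result: proj_W(v) = (17/69, -13/69, 5/69).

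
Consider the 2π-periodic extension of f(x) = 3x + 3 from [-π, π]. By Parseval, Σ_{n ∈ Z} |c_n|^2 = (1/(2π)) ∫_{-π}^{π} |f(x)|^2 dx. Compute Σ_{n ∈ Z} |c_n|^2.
Σ |c_n|^2 = 3π^2 + 9

Expand and integrate term by term over [-π, π]:
  ∫ (3x)^2 dx = 9·(2π^3/3); ∫ 2·3·(3)·x dx = 0 (odd integrand); ∫ 3^2 dx = 9·2π.
So (1/(2π)) ∫_{-π}^{π} (3x + 3)^2 dx = 9π^2/3 + 9 = 3π^2 + 9.
Parseval ⇒ Σ |c_n|^2 = 3π^2 + 9.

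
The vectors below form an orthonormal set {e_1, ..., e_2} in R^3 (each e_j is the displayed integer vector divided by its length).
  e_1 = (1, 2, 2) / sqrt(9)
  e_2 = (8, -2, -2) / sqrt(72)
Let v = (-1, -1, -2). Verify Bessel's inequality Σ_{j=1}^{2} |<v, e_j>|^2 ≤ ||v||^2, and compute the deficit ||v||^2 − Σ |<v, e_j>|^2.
Σ |<v, e_j>|^2 = 11/2; ||v||^2 = 6; deficit = 1/2

Write each e_j = u_j / sqrt(<u_j, u_j>) where u_j is the displayed integer vector. Then <v, e_j> = <v, u_j> / sqrt(<u_j, u_j>), so |<v, e_j>|^2 = <v, u_j>^2 / <u_j, u_j>.
Coefficients: <v, e_1> = -7/sqrt(9), <v, e_2> = -2/sqrt(72).
Square and sum: Σ |<v, e_j>|^2 = 11/2.
Compute ||v||^2 = v·v = 6.
Deficit = 6 − 11/2 = 1/2 ≥ 0, confirming Bessel's inequality. (The deficit equals ||v − Σ <v,e_j> e_j||^2, the squared distance from v to span{e_j}.)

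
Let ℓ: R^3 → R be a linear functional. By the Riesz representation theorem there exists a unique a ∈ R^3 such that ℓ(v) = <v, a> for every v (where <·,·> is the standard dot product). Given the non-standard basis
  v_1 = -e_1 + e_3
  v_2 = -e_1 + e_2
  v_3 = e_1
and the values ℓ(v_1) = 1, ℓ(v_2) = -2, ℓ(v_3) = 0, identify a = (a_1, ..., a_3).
a = (0, -2, 1)

Write a = (a_1, ..., a_3) in the standard basis. For each basis vector v_i, ℓ(v_i) = <v_i, a> is a linear equation in the a_j's. Collect the n equations into a matrix system V a = ℓ, where row i of V is v_i (expressed in the standard basis). Since V is invertible (lower-triangular with 1s on the diagonal, up to permutation), solve by back-substitution:
  V =
[[-1, 0, 1],
 [-1, 1, 0],
 [1, 0, 0]]
  V a = (1, -2, 0)
Solving gives a = (0, -2, 1).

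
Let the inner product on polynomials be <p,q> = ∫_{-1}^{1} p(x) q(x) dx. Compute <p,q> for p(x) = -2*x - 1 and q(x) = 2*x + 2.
<p,q> = -20/3

Expand the product: p(x)·q(x) = -4*x^2 - 6*x - 2.
∫_{-1}^{1} of each monomial x^k gives [2/(k+1) if k even, 0 if k odd]. Integrating term-by-term (or equivalently evaluating the antiderivative F(x) = -4*x^3/3 - 3*x^2 - 2*x at the endpoints):
  F(1) − F(−1) = -19/3 − (1/3) = -20/3.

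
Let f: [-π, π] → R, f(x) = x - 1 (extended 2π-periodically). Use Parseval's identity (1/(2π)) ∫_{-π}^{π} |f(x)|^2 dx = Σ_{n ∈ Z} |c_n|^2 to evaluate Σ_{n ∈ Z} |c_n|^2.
Σ |c_n|^2 = π^2/3 + 1

Expand and integrate term by term over [-π, π]:
  ∫ (x)^2 dx = 1·(2π^3/3); ∫ 2·1·(-1)·x dx = 0 (odd integrand); ∫ (-1)^2 dx = 1·2π.
So (1/(2π)) ∫_{-π}^{π} (x - 1)^2 dx = 1π^2/3 + 1 = π^2/3 + 1.
Parseval ⇒ Σ |c_n|^2 = π^2/3 + 1.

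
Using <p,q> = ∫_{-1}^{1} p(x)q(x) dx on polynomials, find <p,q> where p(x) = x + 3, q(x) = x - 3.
<p,q> = -52/3

Expand the product: p(x)·q(x) = x^2 - 9.
∫_{-1}^{1} of each monomial x^k gives [2/(k+1) if k even, 0 if k odd]. Integrating term-by-term (or equivalently evaluating the antiderivative F(x) = x^3/3 - 9*x at the endpoints):
  F(1) − F(−1) = -26/3 − (26/3) = -52/3.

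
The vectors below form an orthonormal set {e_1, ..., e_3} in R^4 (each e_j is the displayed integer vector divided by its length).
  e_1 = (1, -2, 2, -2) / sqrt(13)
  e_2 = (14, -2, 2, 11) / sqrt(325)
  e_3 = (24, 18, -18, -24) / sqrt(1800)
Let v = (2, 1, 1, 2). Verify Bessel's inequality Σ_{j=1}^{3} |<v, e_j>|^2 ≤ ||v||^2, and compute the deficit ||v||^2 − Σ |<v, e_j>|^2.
Σ |<v, e_j>|^2 = 8; ||v||^2 = 10; deficit = 2

Write each e_j = u_j / sqrt(<u_j, u_j>) where u_j is the displayed integer vector. Then <v, e_j> = <v, u_j> / sqrt(<u_j, u_j>), so |<v, e_j>|^2 = <v, u_j>^2 / <u_j, u_j>.
Coefficients: <v, e_1> = -2/sqrt(13), <v, e_2> = 50/sqrt(325), <v, e_3> = 0/sqrt(1800).
Square and sum: Σ |<v, e_j>|^2 = 8.
Compute ||v||^2 = v·v = 10.
Deficit = 10 − 8 = 2 ≥ 0, confirming Bessel's inequality. (The deficit equals ||v − Σ <v,e_j> e_j||^2, the squared distance from v to span{e_j}.)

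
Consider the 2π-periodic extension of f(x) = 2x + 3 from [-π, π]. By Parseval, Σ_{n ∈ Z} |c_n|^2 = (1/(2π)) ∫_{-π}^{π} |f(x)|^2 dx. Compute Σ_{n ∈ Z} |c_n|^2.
Σ |c_n|^2 = 4π^2/3 + 9

Expand and integrate term by term over [-π, π]:
  ∫ (2x)^2 dx = 4·(2π^3/3); ∫ 2·2·(3)·x dx = 0 (odd integrand); ∫ 3^2 dx = 9·2π.
So (1/(2π)) ∫_{-π}^{π} (2x + 3)^2 dx = 4π^2/3 + 9 = 4π^2/3 + 9.
Parseval ⇒ Σ |c_n|^2 = 4π^2/3 + 9.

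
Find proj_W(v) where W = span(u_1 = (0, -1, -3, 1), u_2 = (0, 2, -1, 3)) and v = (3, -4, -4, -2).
proj_W(v) = (0, -284/69, -271/69, -131/69)

Set up U = [u_1 | ... | u_2] ∈ R^(4×2). The projector onto W = col(U) is P = U (U^T U)^(-1) U^T.
Compute U^T U =
  [11, 4]
  [4, 14],
and U^T v = (14, -10).
Solve U^T U · c = U^T v for the coefficients: c = (118/69, -83/69). The projection is proj_W(v) = U c.
Check: (v - proj_W(v)) · u_1 = 0  (should be 0).
Check: (v - proj_W(v)) · u_2 = 0  (should be 0).
Result: proj_W(v) = (0, -284/69, -271/69, -131/69).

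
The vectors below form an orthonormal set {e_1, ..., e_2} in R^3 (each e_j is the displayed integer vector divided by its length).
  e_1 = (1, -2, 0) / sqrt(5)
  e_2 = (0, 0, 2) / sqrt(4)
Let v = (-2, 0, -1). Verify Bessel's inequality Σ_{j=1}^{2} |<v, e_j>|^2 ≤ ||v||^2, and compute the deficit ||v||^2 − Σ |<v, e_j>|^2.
Σ |<v, e_j>|^2 = 9/5; ||v||^2 = 5; deficit = 16/5

Write each e_j = u_j / sqrt(<u_j, u_j>) where u_j is the displayed integer vector. Then <v, e_j> = <v, u_j> / sqrt(<u_j, u_j>), so |<v, e_j>|^2 = <v, u_j>^2 / <u_j, u_j>.
Coefficients: <v, e_1> = -2/sqrt(5), <v, e_2> = -2/sqrt(4).
Square and sum: Σ |<v, e_j>|^2 = 9/5.
Compute ||v||^2 = v·v = 5.
Deficit = 5 − 9/5 = 16/5 ≥ 0, confirming Bessel's inequality. (The deficit equals ||v − Σ <v,e_j> e_j||^2, the squared distance from v to span{e_j}.)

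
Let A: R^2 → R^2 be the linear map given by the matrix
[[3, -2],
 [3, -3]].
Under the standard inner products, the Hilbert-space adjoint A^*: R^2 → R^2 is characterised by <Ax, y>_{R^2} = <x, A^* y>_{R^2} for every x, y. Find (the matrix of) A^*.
A^* = A^T =
[[3, 3],
 [-2, -3]]

For real matrices with standard dot products, the defining identity <Ax, y> = <x, A^* y> gives (Ax)^T y = x^T (A^*) y, i.e. x^T A^T y = x^T (A^*) y. Since this holds for all x, y, we must have A^* = A^T. Therefore
A^* =
[[3, 3],
 [-2, -3]].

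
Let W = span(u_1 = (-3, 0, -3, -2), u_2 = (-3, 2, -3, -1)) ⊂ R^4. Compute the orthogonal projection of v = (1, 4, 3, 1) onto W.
proj_W(v) = (78/53, 170/53, 78/53, 137/53)

Set up U = [u_1 | ... | u_2] ∈ R^(4×2). The projector onto W = col(U) is P = U (U^T U)^(-1) U^T.
Compute U^T U =
  [22, 20]
  [20, 23],
and U^T v = (-14, -5).
Solve U^T U · c = U^T v for the coefficients: c = (-111/53, 85/53). The projection is proj_W(v) = U c.
Check: (v - proj_W(v)) · u_1 = 0  (should be 0).
Check: (v - proj_W(v)) · u_2 = 0  (should be 0).
Result: proj_W(v) = (78/53, 170/53, 78/53, 137/53).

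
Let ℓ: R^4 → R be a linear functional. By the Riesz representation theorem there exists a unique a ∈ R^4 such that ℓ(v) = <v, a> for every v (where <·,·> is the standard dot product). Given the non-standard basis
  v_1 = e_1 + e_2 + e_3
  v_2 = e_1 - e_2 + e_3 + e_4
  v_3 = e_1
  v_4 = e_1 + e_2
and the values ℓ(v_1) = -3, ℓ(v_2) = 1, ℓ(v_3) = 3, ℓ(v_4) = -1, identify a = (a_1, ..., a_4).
a = (3, -4, -2, -4)

Write a = (a_1, ..., a_4) in the standard basis. For each basis vector v_i, ℓ(v_i) = <v_i, a> is a linear equation in the a_j's. Collect the n equations into a matrix system V a = ℓ, where row i of V is v_i (expressed in the standard basis). Since V is invertible (lower-triangular with 1s on the diagonal, up to permutation), solve by back-substitution:
  V =
[[1, 1, 1, 0],
 [1, -1, 1, 1],
 [1, 0, 0, 0],
 [1, 1, 0, 0]]
  V a = (-3, 1, 3, -1)
Solving gives a = (3, -4, -2, -4).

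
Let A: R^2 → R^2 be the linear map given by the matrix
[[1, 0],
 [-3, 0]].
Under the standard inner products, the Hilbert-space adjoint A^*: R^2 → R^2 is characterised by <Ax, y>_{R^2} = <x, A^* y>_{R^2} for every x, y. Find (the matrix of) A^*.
A^* = A^T =
[[1, -3],
 [0, 0]]

For real matrices with standard dot products, the defining identity <Ax, y> = <x, A^* y> gives (Ax)^T y = x^T (A^*) y, i.e. x^T A^T y = x^T (A^*) y. Since this holds for all x, y, we must have A^* = A^T. Therefore
A^* =
[[1, -3],
 [0, 0]].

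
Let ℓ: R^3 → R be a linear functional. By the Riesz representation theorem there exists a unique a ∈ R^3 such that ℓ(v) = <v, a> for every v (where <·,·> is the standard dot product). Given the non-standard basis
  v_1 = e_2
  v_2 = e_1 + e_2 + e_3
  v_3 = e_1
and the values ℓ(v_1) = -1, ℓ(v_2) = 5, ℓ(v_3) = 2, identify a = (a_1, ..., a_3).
a = (2, -1, 4)

Write a = (a_1, ..., a_3) in the standard basis. For each basis vector v_i, ℓ(v_i) = <v_i, a> is a linear equation in the a_j's. Collect the n equations into a matrix system V a = ℓ, where row i of V is v_i (expressed in the standard basis). Since V is invertible (lower-triangular with 1s on the diagonal, up to permutation), solve by back-substitution:
  V =
[[0, 1, 0],
 [1, 1, 1],
 [1, 0, 0]]
  V a = (-1, 5, 2)
Solving gives a = (2, -1, 4).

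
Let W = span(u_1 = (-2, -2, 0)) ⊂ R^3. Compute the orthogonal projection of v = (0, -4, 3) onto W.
proj_W(v) = (-2, -2, 0)

Set up U = [u_1 | ... | u_1] ∈ R^(3×1). The projector onto W = col(U) is P = U (U^T U)^(-1) U^T.
Compute U^T U =
  [8],
and U^T v = (8).
Solve U^T U · c = U^T v for the coefficients: c = (1). The projection is proj_W(v) = U c.
Check: (v - proj_W(v)) · u_1 = 0  (should be 0).
Result: proj_W(v) = (-2, -2, 0).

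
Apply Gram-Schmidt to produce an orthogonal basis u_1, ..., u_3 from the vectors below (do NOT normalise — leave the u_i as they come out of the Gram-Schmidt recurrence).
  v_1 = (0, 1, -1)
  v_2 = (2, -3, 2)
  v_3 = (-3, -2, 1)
Orthogonal basis:
  u_1 = (0, 1, -1)
  u_2 = (2, -1/2, -1/2)
  u_3 = (-5/9, -10/9, -10/9)

Apply the Gram-Schmidt recurrence
  u_1 = v_1
  u_i = v_i − Σ_{j<i} ((v_i · u_j) / (u_j · u_j)) · u_j.

Step by step this gives:
  u_1 = (0, 1, -1)
  u_2 = (2, -1/2, -1/2)
  u_3 = (-5/9, -10/9, -10/9)

Orthogonality check:
  u_2 · u_1 = 0 (should be 0)
  u_3 · u_1 = 0 (should be 0)
  u_3 · u_2 = 0 (should be 0)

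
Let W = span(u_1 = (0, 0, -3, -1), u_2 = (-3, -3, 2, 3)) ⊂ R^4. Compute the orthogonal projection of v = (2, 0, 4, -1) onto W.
proj_W(v) = (327/229, 327/229, 832/229, 23/229)

Set up U = [u_1 | ... | u_2] ∈ R^(4×2). The projector onto W = col(U) is P = U (U^T U)^(-1) U^T.
Compute U^T U =
  [10, -9]
  [-9, 31],
and U^T v = (-11, -1).
Solve U^T U · c = U^T v for the coefficients: c = (-350/229, -109/229). The projection is proj_W(v) = U c.
Check: (v - proj_W(v)) · u_1 = 0  (should be 0).
Check: (v - proj_W(v)) · u_2 = 0  (should be 0).
Result: proj_W(v) = (327/229, 327/229, 832/229, 23/229).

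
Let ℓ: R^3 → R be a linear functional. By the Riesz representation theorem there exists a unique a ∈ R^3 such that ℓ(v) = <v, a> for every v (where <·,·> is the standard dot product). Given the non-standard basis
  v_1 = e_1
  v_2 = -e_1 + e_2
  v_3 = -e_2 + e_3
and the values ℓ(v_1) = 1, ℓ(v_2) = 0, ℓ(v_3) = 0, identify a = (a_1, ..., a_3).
a = (1, 1, 1)

Write a = (a_1, ..., a_3) in the standard basis. For each basis vector v_i, ℓ(v_i) = <v_i, a> is a linear equation in the a_j's. Collect the n equations into a matrix system V a = ℓ, where row i of V is v_i (expressed in the standard basis). Since V is invertible (lower-triangular with 1s on the diagonal, up to permutation), solve by back-substitution:
  V =
[[1, 0, 0],
 [-1, 1, 0],
 [0, -1, 1]]
  V a = (1, 0, 0)
Solving gives a = (1, 1, 1).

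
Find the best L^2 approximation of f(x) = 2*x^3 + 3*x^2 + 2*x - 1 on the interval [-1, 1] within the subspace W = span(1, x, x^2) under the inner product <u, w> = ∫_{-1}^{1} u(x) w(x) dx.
g(x) = 3*x^2 + 16*x/5 - 1

The best approximation g ∈ W is the orthogonal projection of f onto W. Writing g = a_0 + a_1 x + a_2 x^2, the coefficients solve the normal equations G · a = b where
  G_{ij} = <φ_i, φ_j> and b_i = <f, φ_i>, with φ_0 = 1, φ_1 = x, φ_2 = x^2.
G =
  [2, 0, 2/3]
  [0, 2/3, 0]
  [2/3, 0, 2/5],
b = (0, 32/15, 8/15).
Solving gives a_0 = -1, a_1 = 16/5, a_2 = 3, so
  g(x) = 3*x^2 + 16*x/5 - 1.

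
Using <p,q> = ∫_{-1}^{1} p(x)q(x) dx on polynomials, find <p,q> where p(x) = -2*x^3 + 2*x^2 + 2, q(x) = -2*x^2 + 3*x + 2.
<p,q> = 4

Expand the product: p(x)·q(x) = 4*x^5 - 10*x^4 + 2*x^3 + 6*x + 4.
∫_{-1}^{1} of each monomial x^k gives [2/(k+1) if k even, 0 if k odd]. Integrating term-by-term (or equivalently evaluating the antiderivative F(x) = 2*x^6/3 - 2*x^5 + x^4/2 + 3*x^2 + 4*x at the endpoints):
  F(1) − F(−1) = 37/6 − (13/6) = 4.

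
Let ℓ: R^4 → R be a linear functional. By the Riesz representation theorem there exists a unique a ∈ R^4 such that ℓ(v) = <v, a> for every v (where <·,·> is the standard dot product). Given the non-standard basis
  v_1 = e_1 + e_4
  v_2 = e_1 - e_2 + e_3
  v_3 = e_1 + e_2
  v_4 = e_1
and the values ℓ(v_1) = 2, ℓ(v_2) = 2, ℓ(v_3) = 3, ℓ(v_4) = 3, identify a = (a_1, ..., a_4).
a = (3, 0, -1, -1)

Write a = (a_1, ..., a_4) in the standard basis. For each basis vector v_i, ℓ(v_i) = <v_i, a> is a linear equation in the a_j's. Collect the n equations into a matrix system V a = ℓ, where row i of V is v_i (expressed in the standard basis). Since V is invertible (lower-triangular with 1s on the diagonal, up to permutation), solve by back-substitution:
  V =
[[1, 0, 0, 1],
 [1, -1, 1, 0],
 [1, 1, 0, 0],
 [1, 0, 0, 0]]
  V a = (2, 2, 3, 3)
Solving gives a = (3, 0, -1, -1).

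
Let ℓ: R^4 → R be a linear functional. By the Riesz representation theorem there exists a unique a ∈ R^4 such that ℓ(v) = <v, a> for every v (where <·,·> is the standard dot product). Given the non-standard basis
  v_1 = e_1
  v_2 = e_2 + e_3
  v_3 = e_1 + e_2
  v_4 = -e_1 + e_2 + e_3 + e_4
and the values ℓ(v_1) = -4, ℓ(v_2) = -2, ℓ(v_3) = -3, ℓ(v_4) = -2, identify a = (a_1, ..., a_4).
a = (-4, 1, -3, -4)

Write a = (a_1, ..., a_4) in the standard basis. For each basis vector v_i, ℓ(v_i) = <v_i, a> is a linear equation in the a_j's. Collect the n equations into a matrix system V a = ℓ, where row i of V is v_i (expressed in the standard basis). Since V is invertible (lower-triangular with 1s on the diagonal, up to permutation), solve by back-substitution:
  V =
[[1, 0, 0, 0],
 [0, 1, 1, 0],
 [1, 1, 0, 0],
 [-1, 1, 1, 1]]
  V a = (-4, -2, -3, -2)
Solving gives a = (-4, 1, -3, -4).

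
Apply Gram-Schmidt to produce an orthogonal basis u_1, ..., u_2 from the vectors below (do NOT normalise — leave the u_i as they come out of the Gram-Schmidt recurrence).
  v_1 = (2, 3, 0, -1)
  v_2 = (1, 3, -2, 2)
Orthogonal basis:
  u_1 = (2, 3, 0, -1)
  u_2 = (-2/7, 15/14, -2, 37/14)

Apply the Gram-Schmidt recurrence
  u_1 = v_1
  u_i = v_i − Σ_{j<i} ((v_i · u_j) / (u_j · u_j)) · u_j.

Step by step this gives:
  u_1 = (2, 3, 0, -1)
  u_2 = (-2/7, 15/14, -2, 37/14)

Orthogonality check:
  u_2 · u_1 = 0 (should be 0)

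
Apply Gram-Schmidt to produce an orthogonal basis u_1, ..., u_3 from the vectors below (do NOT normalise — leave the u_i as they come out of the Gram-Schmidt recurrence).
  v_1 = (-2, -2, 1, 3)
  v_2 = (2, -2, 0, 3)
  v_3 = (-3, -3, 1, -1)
Orthogonal basis:
  u_1 = (-2, -2, 1, 3)
  u_2 = (3, -1, -1/2, 3/2)
  u_3 = (7/225, -569/225, 28/225, -128/75)

Apply the Gram-Schmidt recurrence
  u_1 = v_1
  u_i = v_i − Σ_{j<i} ((v_i · u_j) / (u_j · u_j)) · u_j.

Step by step this gives:
  u_1 = (-2, -2, 1, 3)
  u_2 = (3, -1, -1/2, 3/2)
  u_3 = (7/225, -569/225, 28/225, -128/75)

Orthogonality check:
  u_2 · u_1 = 0 (should be 0)
  u_3 · u_1 = 0 (should be 0)
  u_3 · u_2 = 0 (should be 0)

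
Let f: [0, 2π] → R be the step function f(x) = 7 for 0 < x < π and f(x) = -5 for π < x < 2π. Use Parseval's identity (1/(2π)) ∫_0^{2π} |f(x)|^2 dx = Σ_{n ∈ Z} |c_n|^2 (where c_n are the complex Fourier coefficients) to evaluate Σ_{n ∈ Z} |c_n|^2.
Σ |c_n|^2 = 37

Parseval equates the L^2 energy of f (normalised by 1/(2π)) with the ℓ^2 sum of its Fourier coefficients: (1/(2π)) ∫_0^{2π} |f|^2 = Σ |c_n|^2.
Compute the left side: (1/(2π)) [∫_0^π 7^2 dx + ∫_π^{2π} (-5)^2 dx] = (1/(2π)) · (49π + 25π) = (49 + 25)/2 = 37.
So Σ_{n ∈ Z} |c_n|^2 = 37.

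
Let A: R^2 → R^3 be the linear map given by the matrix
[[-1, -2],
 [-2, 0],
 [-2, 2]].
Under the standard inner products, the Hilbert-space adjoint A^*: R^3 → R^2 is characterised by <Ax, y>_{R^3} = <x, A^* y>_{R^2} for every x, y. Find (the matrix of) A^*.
A^* = A^T =
[[-1, -2, -2],
 [-2, 0, 2]]

For real matrices with standard dot products, the defining identity <Ax, y> = <x, A^* y> gives (Ax)^T y = x^T (A^*) y, i.e. x^T A^T y = x^T (A^*) y. Since this holds for all x, y, we must have A^* = A^T. Therefore
A^* =
[[-1, -2, -2],
 [-2, 0, 2]].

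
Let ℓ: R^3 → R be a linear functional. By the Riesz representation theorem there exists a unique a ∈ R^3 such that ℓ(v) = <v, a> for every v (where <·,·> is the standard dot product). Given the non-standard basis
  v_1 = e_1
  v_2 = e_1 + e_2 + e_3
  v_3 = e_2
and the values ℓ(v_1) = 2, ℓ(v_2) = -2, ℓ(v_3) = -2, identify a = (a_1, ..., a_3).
a = (2, -2, -2)

Write a = (a_1, ..., a_3) in the standard basis. For each basis vector v_i, ℓ(v_i) = <v_i, a> is a linear equation in the a_j's. Collect the n equations into a matrix system V a = ℓ, where row i of V is v_i (expressed in the standard basis). Since V is invertible (lower-triangular with 1s on the diagonal, up to permutation), solve by back-substitution:
  V =
[[1, 0, 0],
 [1, 1, 1],
 [0, 1, 0]]
  V a = (2, -2, -2)
Solving gives a = (2, -2, -2).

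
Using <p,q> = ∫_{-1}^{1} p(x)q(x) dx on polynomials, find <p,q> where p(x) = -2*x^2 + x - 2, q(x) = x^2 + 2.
<p,q> = -64/5

Expand the product: p(x)·q(x) = -2*x^4 + x^3 - 6*x^2 + 2*x - 4.
∫_{-1}^{1} of each monomial x^k gives [2/(k+1) if k even, 0 if k odd]. Integrating term-by-term (or equivalently evaluating the antiderivative F(x) = -2*x^5/5 + x^4/4 - 2*x^3 + x^2 - 4*x at the endpoints):
  F(1) − F(−1) = -103/20 − (153/20) = -64/5.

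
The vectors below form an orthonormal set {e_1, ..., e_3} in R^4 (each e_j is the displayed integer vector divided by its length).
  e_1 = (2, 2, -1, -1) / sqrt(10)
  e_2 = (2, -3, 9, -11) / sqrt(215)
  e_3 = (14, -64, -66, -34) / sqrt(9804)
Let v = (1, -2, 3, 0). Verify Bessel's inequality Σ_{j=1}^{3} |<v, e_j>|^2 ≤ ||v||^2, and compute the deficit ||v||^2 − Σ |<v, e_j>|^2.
Σ |<v, e_j>|^2 = 971/114; ||v||^2 = 14; deficit = 625/114

Write each e_j = u_j / sqrt(<u_j, u_j>) where u_j is the displayed integer vector. Then <v, e_j> = <v, u_j> / sqrt(<u_j, u_j>), so |<v, e_j>|^2 = <v, u_j>^2 / <u_j, u_j>.
Coefficients: <v, e_1> = -5/sqrt(10), <v, e_2> = 35/sqrt(215), <v, e_3> = -56/sqrt(9804).
Square and sum: Σ |<v, e_j>|^2 = 971/114.
Compute ||v||^2 = v·v = 14.
Deficit = 14 − 971/114 = 625/114 ≥ 0, confirming Bessel's inequality. (The deficit equals ||v − Σ <v,e_j> e_j||^2, the squared distance from v to span{e_j}.)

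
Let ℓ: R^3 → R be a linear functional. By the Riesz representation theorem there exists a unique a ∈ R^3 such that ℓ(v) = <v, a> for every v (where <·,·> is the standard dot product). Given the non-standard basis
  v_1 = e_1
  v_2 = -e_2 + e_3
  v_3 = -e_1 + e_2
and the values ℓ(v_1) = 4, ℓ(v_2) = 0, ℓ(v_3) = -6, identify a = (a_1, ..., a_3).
a = (4, -2, -2)

Write a = (a_1, ..., a_3) in the standard basis. For each basis vector v_i, ℓ(v_i) = <v_i, a> is a linear equation in the a_j's. Collect the n equations into a matrix system V a = ℓ, where row i of V is v_i (expressed in the standard basis). Since V is invertible (lower-triangular with 1s on the diagonal, up to permutation), solve by back-substitution:
  V =
[[1, 0, 0],
 [0, -1, 1],
 [-1, 1, 0]]
  V a = (4, 0, -6)
Solving gives a = (4, -2, -2).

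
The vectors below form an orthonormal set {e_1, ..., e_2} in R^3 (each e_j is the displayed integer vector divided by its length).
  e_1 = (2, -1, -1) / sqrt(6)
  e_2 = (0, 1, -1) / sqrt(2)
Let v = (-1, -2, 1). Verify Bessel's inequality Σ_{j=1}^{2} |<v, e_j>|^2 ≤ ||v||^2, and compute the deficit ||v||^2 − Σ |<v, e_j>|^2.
Σ |<v, e_j>|^2 = 14/3; ||v||^2 = 6; deficit = 4/3

Write each e_j = u_j / sqrt(<u_j, u_j>) where u_j is the displayed integer vector. Then <v, e_j> = <v, u_j> / sqrt(<u_j, u_j>), so |<v, e_j>|^2 = <v, u_j>^2 / <u_j, u_j>.
Coefficients: <v, e_1> = -1/sqrt(6), <v, e_2> = -3/sqrt(2).
Square and sum: Σ |<v, e_j>|^2 = 14/3.
Compute ||v||^2 = v·v = 6.
Deficit = 6 − 14/3 = 4/3 ≥ 0, confirming Bessel's inequality. (The deficit equals ||v − Σ <v,e_j> e_j||^2, the squared distance from v to span{e_j}.)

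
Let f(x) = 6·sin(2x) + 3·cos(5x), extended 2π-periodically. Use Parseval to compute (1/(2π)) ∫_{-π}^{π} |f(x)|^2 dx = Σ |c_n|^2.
Σ |c_n|^2 = 45/2

Expand |f|^2 and use orthogonality of {sin(nx), cos(mx)} on [-π, π]:
  ∫_{-π}^{π} sin(nx)^2 dx = π, ∫ cos(mx)^2 dx = π, and cross terms integrate to 0.
So ∫_{-π}^{π} f(x)^2 dx = 6^2 · π + 3^2 · π = (36 + 9)π.
Divide by 2π: (36 + 9)/2 = 45/2.
By Parseval, this equals Σ |c_n|^2.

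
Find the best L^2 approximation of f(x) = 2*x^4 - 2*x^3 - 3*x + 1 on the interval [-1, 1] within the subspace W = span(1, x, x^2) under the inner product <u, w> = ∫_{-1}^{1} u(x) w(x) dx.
g(x) = 12*x^2/7 - 21*x/5 + 29/35

The best approximation g ∈ W is the orthogonal projection of f onto W. Writing g = a_0 + a_1 x + a_2 x^2, the coefficients solve the normal equations G · a = b where
  G_{ij} = <φ_i, φ_j> and b_i = <f, φ_i>, with φ_0 = 1, φ_1 = x, φ_2 = x^2.
G =
  [2, 0, 2/3]
  [0, 2/3, 0]
  [2/3, 0, 2/5],
b = (14/5, -14/5, 26/21).
Solving gives a_0 = 29/35, a_1 = -21/5, a_2 = 12/7, so
  g(x) = 12*x^2/7 - 21*x/5 + 29/35.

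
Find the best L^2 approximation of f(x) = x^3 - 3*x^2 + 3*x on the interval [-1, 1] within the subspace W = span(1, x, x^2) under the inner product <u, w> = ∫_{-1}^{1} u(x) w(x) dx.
g(x) = -3*x^2 + 18*x/5

The best approximation g ∈ W is the orthogonal projection of f onto W. Writing g = a_0 + a_1 x + a_2 x^2, the coefficients solve the normal equations G · a = b where
  G_{ij} = <φ_i, φ_j> and b_i = <f, φ_i>, with φ_0 = 1, φ_1 = x, φ_2 = x^2.
G =
  [2, 0, 2/3]
  [0, 2/3, 0]
  [2/3, 0, 2/5],
b = (-2, 12/5, -6/5).
Solving gives a_0 = 0, a_1 = 18/5, a_2 = -3, so
  g(x) = -3*x^2 + 18*x/5.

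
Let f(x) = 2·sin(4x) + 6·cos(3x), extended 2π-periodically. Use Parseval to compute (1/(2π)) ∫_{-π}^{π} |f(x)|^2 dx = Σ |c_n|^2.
Σ |c_n|^2 = 20

Expand |f|^2 and use orthogonality of {sin(nx), cos(mx)} on [-π, π]:
  ∫_{-π}^{π} sin(nx)^2 dx = π, ∫ cos(mx)^2 dx = π, and cross terms integrate to 0.
So ∫_{-π}^{π} f(x)^2 dx = 2^2 · π + 6^2 · π = (4 + 36)π.
Divide by 2π: (4 + 36)/2 = 20.
By Parseval, this equals Σ |c_n|^2.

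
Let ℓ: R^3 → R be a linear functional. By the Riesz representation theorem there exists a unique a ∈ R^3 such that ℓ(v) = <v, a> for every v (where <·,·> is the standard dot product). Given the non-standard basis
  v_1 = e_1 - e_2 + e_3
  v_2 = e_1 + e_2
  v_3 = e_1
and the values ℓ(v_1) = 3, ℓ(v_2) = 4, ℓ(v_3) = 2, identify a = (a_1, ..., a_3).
a = (2, 2, 3)

Write a = (a_1, ..., a_3) in the standard basis. For each basis vector v_i, ℓ(v_i) = <v_i, a> is a linear equation in the a_j's. Collect the n equations into a matrix system V a = ℓ, where row i of V is v_i (expressed in the standard basis). Since V is invertible (lower-triangular with 1s on the diagonal, up to permutation), solve by back-substitution:
  V =
[[1, -1, 1],
 [1, 1, 0],
 [1, 0, 0]]
  V a = (3, 4, 2)
Solving gives a = (2, 2, 3).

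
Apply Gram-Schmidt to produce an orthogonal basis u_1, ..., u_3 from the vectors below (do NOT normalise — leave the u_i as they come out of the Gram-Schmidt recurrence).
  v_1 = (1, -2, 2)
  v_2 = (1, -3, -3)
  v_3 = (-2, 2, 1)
Orthogonal basis:
  u_1 = (1, -2, 2)
  u_2 = (8/9, -25/9, -29/9)
  u_3 = (-18/17, -15/34, 3/34)

Apply the Gram-Schmidt recurrence
  u_1 = v_1
  u_i = v_i − Σ_{j<i} ((v_i · u_j) / (u_j · u_j)) · u_j.

Step by step this gives:
  u_1 = (1, -2, 2)
  u_2 = (8/9, -25/9, -29/9)
  u_3 = (-18/17, -15/34, 3/34)

Orthogonality check:
  u_2 · u_1 = 0 (should be 0)
  u_3 · u_1 = 0 (should be 0)
  u_3 · u_2 = 0 (should be 0)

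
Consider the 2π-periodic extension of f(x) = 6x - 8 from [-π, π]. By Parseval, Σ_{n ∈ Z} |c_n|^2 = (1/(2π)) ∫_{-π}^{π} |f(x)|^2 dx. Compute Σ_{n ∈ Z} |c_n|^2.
Σ |c_n|^2 = 12π^2 + 64

Expand and integrate term by term over [-π, π]:
  ∫ (6x)^2 dx = 36·(2π^3/3); ∫ 2·6·(-8)·x dx = 0 (odd integrand); ∫ (-8)^2 dx = 64·2π.
So (1/(2π)) ∫_{-π}^{π} (6x - 8)^2 dx = 36π^2/3 + 64 = 12π^2 + 64.
Parseval ⇒ Σ |c_n|^2 = 12π^2 + 64.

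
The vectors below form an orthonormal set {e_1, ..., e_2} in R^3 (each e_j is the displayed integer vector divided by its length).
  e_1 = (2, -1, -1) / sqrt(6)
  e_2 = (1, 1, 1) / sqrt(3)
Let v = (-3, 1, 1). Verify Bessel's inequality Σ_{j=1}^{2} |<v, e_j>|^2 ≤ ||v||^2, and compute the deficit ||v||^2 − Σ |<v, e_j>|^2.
Σ |<v, e_j>|^2 = 11; ||v||^2 = 11; deficit = 0

Write each e_j = u_j / sqrt(<u_j, u_j>) where u_j is the displayed integer vector. Then <v, e_j> = <v, u_j> / sqrt(<u_j, u_j>), so |<v, e_j>|^2 = <v, u_j>^2 / <u_j, u_j>.
Coefficients: <v, e_1> = -8/sqrt(6), <v, e_2> = -1/sqrt(3).
Square and sum: Σ |<v, e_j>|^2 = 11.
Compute ||v||^2 = v·v = 11.
Deficit = 11 − 11 = 0 ≥ 0, confirming Bessel's inequality. (The deficit equals ||v − Σ <v,e_j> e_j||^2, the squared distance from v to span{e_j}.)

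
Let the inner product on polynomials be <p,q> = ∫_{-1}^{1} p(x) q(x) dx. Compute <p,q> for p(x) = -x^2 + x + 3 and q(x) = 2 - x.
<p,q> = 10

Expand the product: p(x)·q(x) = x^3 - 3*x^2 - x + 6.
∫_{-1}^{1} of each monomial x^k gives [2/(k+1) if k even, 0 if k odd]. Integrating term-by-term (or equivalently evaluating the antiderivative F(x) = x^4/4 - x^3 - x^2/2 + 6*x at the endpoints):
  F(1) − F(−1) = 19/4 − (-21/4) = 10.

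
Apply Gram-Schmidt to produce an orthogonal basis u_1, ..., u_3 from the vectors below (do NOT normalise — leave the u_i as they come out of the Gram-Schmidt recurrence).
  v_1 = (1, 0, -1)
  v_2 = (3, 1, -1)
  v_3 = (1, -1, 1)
Orthogonal basis:
  u_1 = (1, 0, -1)
  u_2 = (1, 1, 1)
  u_3 = (2/3, -4/3, 2/3)

Apply the Gram-Schmidt recurrence
  u_1 = v_1
  u_i = v_i − Σ_{j<i} ((v_i · u_j) / (u_j · u_j)) · u_j.

Step by step this gives:
  u_1 = (1, 0, -1)
  u_2 = (1, 1, 1)
  u_3 = (2/3, -4/3, 2/3)

Orthogonality check:
  u_2 · u_1 = 0 (should be 0)
  u_3 · u_1 = 0 (should be 0)
  u_3 · u_2 = 0 (should be 0)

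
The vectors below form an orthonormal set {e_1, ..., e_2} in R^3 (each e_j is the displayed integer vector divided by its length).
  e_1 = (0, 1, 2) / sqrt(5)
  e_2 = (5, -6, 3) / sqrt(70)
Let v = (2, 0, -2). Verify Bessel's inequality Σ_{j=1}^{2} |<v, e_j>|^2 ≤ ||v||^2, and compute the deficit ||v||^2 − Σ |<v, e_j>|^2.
Σ |<v, e_j>|^2 = 24/7; ||v||^2 = 8; deficit = 32/7

Write each e_j = u_j / sqrt(<u_j, u_j>) where u_j is the displayed integer vector. Then <v, e_j> = <v, u_j> / sqrt(<u_j, u_j>), so |<v, e_j>|^2 = <v, u_j>^2 / <u_j, u_j>.
Coefficients: <v, e_1> = -4/sqrt(5), <v, e_2> = 4/sqrt(70).
Square and sum: Σ |<v, e_j>|^2 = 24/7.
Compute ||v||^2 = v·v = 8.
Deficit = 8 − 24/7 = 32/7 ≥ 0, confirming Bessel's inequality. (The deficit equals ||v − Σ <v,e_j> e_j||^2, the squared distance from v to span{e_j}.)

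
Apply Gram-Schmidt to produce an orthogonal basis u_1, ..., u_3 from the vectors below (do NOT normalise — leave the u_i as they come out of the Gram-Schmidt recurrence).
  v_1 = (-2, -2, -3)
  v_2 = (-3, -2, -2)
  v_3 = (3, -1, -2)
Orthogonal basis:
  u_1 = (-2, -2, -3)
  u_2 = (-19/17, -2/17, 14/17)
  u_3 = (14/33, -35/33, 14/33)

Apply the Gram-Schmidt recurrence
  u_1 = v_1
  u_i = v_i − Σ_{j<i} ((v_i · u_j) / (u_j · u_j)) · u_j.

Step by step this gives:
  u_1 = (-2, -2, -3)
  u_2 = (-19/17, -2/17, 14/17)
  u_3 = (14/33, -35/33, 14/33)

Orthogonality check:
  u_2 · u_1 = 0 (should be 0)
  u_3 · u_1 = 0 (should be 0)
  u_3 · u_2 = 0 (should be 0)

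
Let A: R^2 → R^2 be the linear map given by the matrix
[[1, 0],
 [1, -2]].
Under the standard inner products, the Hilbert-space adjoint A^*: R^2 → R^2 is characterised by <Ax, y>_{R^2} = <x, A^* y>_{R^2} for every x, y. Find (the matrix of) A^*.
A^* = A^T =
[[1, 1],
 [0, -2]]

For real matrices with standard dot products, the defining identity <Ax, y> = <x, A^* y> gives (Ax)^T y = x^T (A^*) y, i.e. x^T A^T y = x^T (A^*) y. Since this holds for all x, y, we must have A^* = A^T. Therefore
A^* =
[[1, 1],
 [0, -2]].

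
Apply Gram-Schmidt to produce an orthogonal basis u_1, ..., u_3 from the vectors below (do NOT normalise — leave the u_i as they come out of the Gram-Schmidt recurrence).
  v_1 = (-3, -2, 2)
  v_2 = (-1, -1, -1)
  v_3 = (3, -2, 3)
Orthogonal basis:
  u_1 = (-3, -2, 2)
  u_2 = (-8/17, -11/17, -23/17)
  u_3 = (50/21, -125/42, 25/42)

Apply the Gram-Schmidt recurrence
  u_1 = v_1
  u_i = v_i − Σ_{j<i} ((v_i · u_j) / (u_j · u_j)) · u_j.

Step by step this gives:
  u_1 = (-3, -2, 2)
  u_2 = (-8/17, -11/17, -23/17)
  u_3 = (50/21, -125/42, 25/42)

Orthogonality check:
  u_2 · u_1 = 0 (should be 0)
  u_3 · u_1 = 0 (should be 0)
  u_3 · u_2 = 0 (should be 0)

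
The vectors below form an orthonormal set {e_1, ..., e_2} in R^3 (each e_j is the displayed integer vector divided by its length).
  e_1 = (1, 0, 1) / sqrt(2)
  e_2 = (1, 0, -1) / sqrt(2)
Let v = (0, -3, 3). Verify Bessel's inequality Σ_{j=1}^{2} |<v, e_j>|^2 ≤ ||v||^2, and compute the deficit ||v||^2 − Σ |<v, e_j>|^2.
Σ |<v, e_j>|^2 = 9; ||v||^2 = 18; deficit = 9

Write each e_j = u_j / sqrt(<u_j, u_j>) where u_j is the displayed integer vector. Then <v, e_j> = <v, u_j> / sqrt(<u_j, u_j>), so |<v, e_j>|^2 = <v, u_j>^2 / <u_j, u_j>.
Coefficients: <v, e_1> = 3/sqrt(2), <v, e_2> = -3/sqrt(2).
Square and sum: Σ |<v, e_j>|^2 = 9.
Compute ||v||^2 = v·v = 18.
Deficit = 18 − 9 = 9 ≥ 0, confirming Bessel's inequality. (The deficit equals ||v − Σ <v,e_j> e_j||^2, the squared distance from v to span{e_j}.)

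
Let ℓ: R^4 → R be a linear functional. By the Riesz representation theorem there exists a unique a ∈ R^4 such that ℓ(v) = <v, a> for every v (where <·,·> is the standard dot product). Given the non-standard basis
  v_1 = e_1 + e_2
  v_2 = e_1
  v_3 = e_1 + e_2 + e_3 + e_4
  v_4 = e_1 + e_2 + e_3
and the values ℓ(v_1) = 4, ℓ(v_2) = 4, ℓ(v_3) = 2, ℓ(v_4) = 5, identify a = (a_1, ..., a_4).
a = (4, 0, 1, -3)

Write a = (a_1, ..., a_4) in the standard basis. For each basis vector v_i, ℓ(v_i) = <v_i, a> is a linear equation in the a_j's. Collect the n equations into a matrix system V a = ℓ, where row i of V is v_i (expressed in the standard basis). Since V is invertible (lower-triangular with 1s on the diagonal, up to permutation), solve by back-substitution:
  V =
[[1, 1, 0, 0],
 [1, 0, 0, 0],
 [1, 1, 1, 1],
 [1, 1, 1, 0]]
  V a = (4, 4, 2, 5)
Solving gives a = (4, 0, 1, -3).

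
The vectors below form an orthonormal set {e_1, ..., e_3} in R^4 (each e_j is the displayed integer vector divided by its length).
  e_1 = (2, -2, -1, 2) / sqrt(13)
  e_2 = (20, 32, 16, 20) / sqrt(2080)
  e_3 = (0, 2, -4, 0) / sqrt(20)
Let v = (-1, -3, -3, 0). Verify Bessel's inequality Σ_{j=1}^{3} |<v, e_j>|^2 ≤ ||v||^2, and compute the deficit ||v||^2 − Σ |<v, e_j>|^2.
Σ |<v, e_j>|^2 = 37/2; ||v||^2 = 19; deficit = 1/2

Write each e_j = u_j / sqrt(<u_j, u_j>) where u_j is the displayed integer vector. Then <v, e_j> = <v, u_j> / sqrt(<u_j, u_j>), so |<v, e_j>|^2 = <v, u_j>^2 / <u_j, u_j>.
Coefficients: <v, e_1> = 7/sqrt(13), <v, e_2> = -164/sqrt(2080), <v, e_3> = 6/sqrt(20).
Square and sum: Σ |<v, e_j>|^2 = 37/2.
Compute ||v||^2 = v·v = 19.
Deficit = 19 − 37/2 = 1/2 ≥ 0, confirming Bessel's inequality. (The deficit equals ||v − Σ <v,e_j> e_j||^2, the squared distance from v to span{e_j}.)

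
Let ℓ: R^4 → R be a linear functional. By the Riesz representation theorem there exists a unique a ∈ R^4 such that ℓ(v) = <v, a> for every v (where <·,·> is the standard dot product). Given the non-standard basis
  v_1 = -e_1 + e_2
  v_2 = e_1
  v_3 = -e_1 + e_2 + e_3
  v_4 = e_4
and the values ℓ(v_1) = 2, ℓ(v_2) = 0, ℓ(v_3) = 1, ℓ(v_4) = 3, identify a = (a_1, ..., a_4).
a = (0, 2, -1, 3)

Write a = (a_1, ..., a_4) in the standard basis. For each basis vector v_i, ℓ(v_i) = <v_i, a> is a linear equation in the a_j's. Collect the n equations into a matrix system V a = ℓ, where row i of V is v_i (expressed in the standard basis). Since V is invertible (lower-triangular with 1s on the diagonal, up to permutation), solve by back-substitution:
  V =
[[-1, 1, 0, 0],
 [1, 0, 0, 0],
 [-1, 1, 1, 0],
 [0, 0, 0, 1]]
  V a = (2, 0, 1, 3)
Solving gives a = (0, 2, -1, 3).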